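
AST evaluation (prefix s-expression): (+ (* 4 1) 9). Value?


Evaluate inner: (* 4 1) = 4
Evaluate root: (+ 4 9) = 13
Result: 13


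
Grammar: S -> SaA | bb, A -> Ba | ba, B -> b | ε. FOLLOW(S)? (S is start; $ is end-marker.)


$ ∈ FOLLOW(S). For each A -> αBβ: add FIRST(β)\{ε} to FOLLOW(B); if β nullable, add FOLLOW(A).
FOLLOW(S) = {$, a}


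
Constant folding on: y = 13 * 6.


13 * 6 = 78 at compile time
Optimized: y = 78


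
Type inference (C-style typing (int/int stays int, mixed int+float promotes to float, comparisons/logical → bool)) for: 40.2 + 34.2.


Operand types: float + float
Rule: mixed int/float promotes to float; int/int stays int
Result type: float


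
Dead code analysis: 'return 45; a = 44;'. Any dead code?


statement follows a return and is unreachable
Dead: 'a = 44'


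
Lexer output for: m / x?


Scan left to right, longest-match per lexeme
Tokens: ID(m), OP(/), ID(x)


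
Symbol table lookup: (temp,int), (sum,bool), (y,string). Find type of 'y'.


Lookup 'y' → type string


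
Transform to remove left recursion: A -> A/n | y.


Left-recursive alternatives: A/n; non-recursive: y
Introduce A': A -> yA', A' -> /nA' | ε


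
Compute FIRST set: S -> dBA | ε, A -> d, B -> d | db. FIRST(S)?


Per alternative of S: FIRST(dBA) = {d}; FIRST(ε) = {ε}
FIRST(S) = {d, ε}


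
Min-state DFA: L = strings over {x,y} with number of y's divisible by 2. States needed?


Track (count of y) mod 2: states 0..1, accept at 0
Minimal DFA: 2 states


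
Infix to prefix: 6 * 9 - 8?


left-to-right (same/higher precedence on left): tree is (- (* 6 9) 8)
Prefix: - * 6 9 8


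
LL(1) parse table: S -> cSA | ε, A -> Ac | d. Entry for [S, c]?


For [S, c]: 'c' ∈ FIRST(cSA)
Entry: S -> cSA


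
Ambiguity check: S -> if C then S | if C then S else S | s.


dangling else: 'if C then if C then s else s' parses two ways
Ambiguous


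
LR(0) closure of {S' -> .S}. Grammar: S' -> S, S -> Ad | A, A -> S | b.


Start: S' -> .S
For each item with dot before a nonterminal B, add B -> .γ for every B-production
Closure: [S' -> .S, S -> .Ad, S -> .A, A -> .S, A -> .b]


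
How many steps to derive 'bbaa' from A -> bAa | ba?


Derivation: A => bAa => bbaa
Steps: 2


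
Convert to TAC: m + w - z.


Break into single-operator statements:
t1 = m + w
t2 = t1 - z


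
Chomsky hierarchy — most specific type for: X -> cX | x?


Right-linear: every RHS is a terminal or a terminal followed by one nonterminal
Classification: Type 3 (Regular)


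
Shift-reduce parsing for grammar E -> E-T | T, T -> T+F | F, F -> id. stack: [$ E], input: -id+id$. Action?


shift '-' to continue E -> E-T
Action: shift


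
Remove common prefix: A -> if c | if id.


Common prefix: 'if'
Factored: A -> if A', A' -> c | id


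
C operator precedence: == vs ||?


'==' is equality (level 6); '||' is logical OR (level 1)
Higher level binds tighter
'==' has higher precedence than '||'


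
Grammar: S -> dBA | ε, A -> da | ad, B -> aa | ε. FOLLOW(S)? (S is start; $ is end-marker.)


$ ∈ FOLLOW(S). For each A -> αBβ: add FIRST(β)\{ε} to FOLLOW(B); if β nullable, add FOLLOW(A).
FOLLOW(S) = {$}


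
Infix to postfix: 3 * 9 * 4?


Left to right (same or higher precedence on left)
Postfix: 3 9 * 4 *


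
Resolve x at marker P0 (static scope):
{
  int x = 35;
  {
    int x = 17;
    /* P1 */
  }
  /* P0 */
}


x declared in the same block as P0
x = 35


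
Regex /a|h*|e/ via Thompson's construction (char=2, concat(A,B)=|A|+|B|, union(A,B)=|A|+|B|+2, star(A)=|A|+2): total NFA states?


Syntax tree has 3 char leaf(s), 2 union(s), 1 star(s)
chars contribute 3×2 = 6; each union adds +2; each star adds +2
Total: 6 + 4 + 2 = 12 states


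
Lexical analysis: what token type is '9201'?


Pattern: digits only
Type: INTEGER_LITERAL


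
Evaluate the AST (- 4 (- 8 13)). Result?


Evaluate inner: (- 8 13) = -5
Evaluate root: (- 4 -5) = 9
Result: 9


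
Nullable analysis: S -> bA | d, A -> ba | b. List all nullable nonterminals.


A nonterminal is nullable iff some alternative derives ε (directly, or every symbol in it is nullable)
Nullable: {}


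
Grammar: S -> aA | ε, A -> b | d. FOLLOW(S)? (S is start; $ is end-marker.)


$ ∈ FOLLOW(S). For each A -> αBβ: add FIRST(β)\{ε} to FOLLOW(B); if β nullable, add FOLLOW(A).
FOLLOW(S) = {$}


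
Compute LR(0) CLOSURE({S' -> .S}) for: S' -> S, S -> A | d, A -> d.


Start: S' -> .S
For each item with dot before a nonterminal B, add B -> .γ for every B-production
Closure: [S' -> .S, S -> .A, S -> .d, A -> .d]


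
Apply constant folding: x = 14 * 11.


14 * 11 = 154 at compile time
Optimized: x = 154


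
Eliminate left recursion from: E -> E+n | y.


Left-recursive alternatives: E+n; non-recursive: y
Introduce E': E -> yE', E' -> +nE' | ε


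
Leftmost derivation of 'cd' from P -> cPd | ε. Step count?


Derivation: P => cPd => cd
Steps: 2


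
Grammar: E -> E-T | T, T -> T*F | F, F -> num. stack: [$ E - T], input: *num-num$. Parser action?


'*' can extend T; shift to build T -> T*F
Action: shift


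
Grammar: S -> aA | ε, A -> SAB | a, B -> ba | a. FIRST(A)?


Per alternative of A: FIRST(SAB) = {a}; FIRST(a) = {a}
FIRST(A) = {a}


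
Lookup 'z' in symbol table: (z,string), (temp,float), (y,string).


Lookup 'z' → type string


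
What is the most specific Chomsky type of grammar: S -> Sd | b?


Left-linear: every RHS is a terminal or one nonterminal followed by a terminal
Classification: Type 3 (Regular)


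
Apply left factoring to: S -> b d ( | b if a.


Common prefix: 'b'
Factored: S -> b S', S' -> d ( | if a


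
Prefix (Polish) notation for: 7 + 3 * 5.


'*' binds tighter: tree is (+ 7 (* 3 5))
Prefix: + 7 * 3 5


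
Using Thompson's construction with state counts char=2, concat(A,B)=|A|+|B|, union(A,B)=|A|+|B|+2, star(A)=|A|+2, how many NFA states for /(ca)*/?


Syntax tree has 2 char leaf(s), 0 union(s), 1 star(s)
chars contribute 2×2 = 4; each union adds +2; each star adds +2
Total: 4 + 0 + 2 = 6 states


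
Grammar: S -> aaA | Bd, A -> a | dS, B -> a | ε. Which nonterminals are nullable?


A nonterminal is nullable iff some alternative derives ε (directly, or every symbol in it is nullable)
Nullable: {B}


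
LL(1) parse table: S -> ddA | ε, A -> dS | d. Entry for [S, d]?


For [S, d]: 'd' ∈ FIRST(ddA)
Entry: S -> ddA


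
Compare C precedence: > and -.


'-' is additive (level 9); '>' is relational (level 7)
Higher level binds tighter
'-' has higher precedence than '>'


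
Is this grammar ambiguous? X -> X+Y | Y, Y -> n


precedence layered via separate nonterminal Y: deterministic
Unambiguous


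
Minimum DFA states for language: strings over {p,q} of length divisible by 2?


Track length mod 2: states 0..1, accept at 0
Minimal DFA: 2 states


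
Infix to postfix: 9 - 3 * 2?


* has higher precedence, evaluate 3*2 first
Postfix: 9 3 2 * -


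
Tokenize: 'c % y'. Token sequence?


Scan left to right, longest-match per lexeme
Tokens: ID(c), OP(%), ID(y)


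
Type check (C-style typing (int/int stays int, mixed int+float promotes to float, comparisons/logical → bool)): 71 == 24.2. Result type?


Operand types: int == float
Rule: comparison yields bool
Result type: bool


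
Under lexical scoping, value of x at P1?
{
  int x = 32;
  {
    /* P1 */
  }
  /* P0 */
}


P1's block does not declare x; resolves to the enclosing declaration at depth 0
x = 32


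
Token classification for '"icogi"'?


Pattern: double-quoted sequence
Type: STRING_LITERAL


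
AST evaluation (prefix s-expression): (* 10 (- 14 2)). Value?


Evaluate inner: (- 14 2) = 12
Evaluate root: (* 10 12) = 120
Result: 120


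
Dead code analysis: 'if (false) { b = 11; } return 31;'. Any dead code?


condition is constant false, so the whole block is unreachable
Dead: 'if (false) { b = 11; }'


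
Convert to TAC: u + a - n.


Break into single-operator statements:
t1 = u + a
t2 = t1 - n


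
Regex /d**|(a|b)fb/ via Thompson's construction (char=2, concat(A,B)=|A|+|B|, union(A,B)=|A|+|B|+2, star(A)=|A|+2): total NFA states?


Syntax tree has 5 char leaf(s), 2 union(s), 2 star(s)
chars contribute 5×2 = 10; each union adds +2; each star adds +2
Total: 10 + 4 + 4 = 18 states


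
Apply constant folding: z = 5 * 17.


5 * 17 = 85 at compile time
Optimized: z = 85


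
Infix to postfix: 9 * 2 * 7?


Left to right (same or higher precedence on left)
Postfix: 9 2 * 7 *


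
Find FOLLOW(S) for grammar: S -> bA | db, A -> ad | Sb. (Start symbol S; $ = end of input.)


$ ∈ FOLLOW(S). For each A -> αBβ: add FIRST(β)\{ε} to FOLLOW(B); if β nullable, add FOLLOW(A).
FOLLOW(S) = {$, b}


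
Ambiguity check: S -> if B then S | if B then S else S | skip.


dangling else: 'if B then if B then skip else skip' parses two ways
Ambiguous


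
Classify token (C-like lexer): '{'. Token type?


Pattern: delimiter/punctuation
Type: PUNCTUATION


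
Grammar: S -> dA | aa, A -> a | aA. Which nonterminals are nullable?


A nonterminal is nullable iff some alternative derives ε (directly, or every symbol in it is nullable)
Nullable: {}


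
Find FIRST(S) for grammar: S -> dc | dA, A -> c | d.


Per alternative of S: FIRST(dc) = {d}; FIRST(dA) = {d}
FIRST(S) = {d}


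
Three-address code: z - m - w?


Break into single-operator statements:
t1 = z - m
t2 = t1 - w


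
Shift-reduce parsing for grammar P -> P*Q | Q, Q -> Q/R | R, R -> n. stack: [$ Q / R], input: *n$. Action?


handle 'Q/R' on top
Action: reduce (Q -> Q/R)


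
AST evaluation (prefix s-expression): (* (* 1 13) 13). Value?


Evaluate inner: (* 1 13) = 13
Evaluate root: (* 13 13) = 169
Result: 169


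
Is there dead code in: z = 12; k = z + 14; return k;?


z is read by k's definition; k is returned
No dead code


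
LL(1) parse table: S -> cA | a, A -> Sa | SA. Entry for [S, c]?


For [S, c]: 'c' ∈ FIRST(cA)
Entry: S -> cA


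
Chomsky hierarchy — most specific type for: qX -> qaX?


LHS has context (more than one symbol) and |LHS| ≤ |RHS|
Classification: Type 1 (Context-Sensitive)


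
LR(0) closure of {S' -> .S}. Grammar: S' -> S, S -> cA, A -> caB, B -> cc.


Start: S' -> .S
For each item with dot before a nonterminal B, add B -> .γ for every B-production
Closure: [S' -> .S, S -> .cA]


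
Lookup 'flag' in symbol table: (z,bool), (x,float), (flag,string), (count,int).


Lookup 'flag' → type string


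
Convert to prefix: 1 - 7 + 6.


left-to-right (same/higher precedence on left): tree is (+ (- 1 7) 6)
Prefix: + - 1 7 6


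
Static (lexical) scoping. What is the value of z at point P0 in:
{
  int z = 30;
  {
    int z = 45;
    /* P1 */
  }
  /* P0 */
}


z declared in the same block as P0
z = 30


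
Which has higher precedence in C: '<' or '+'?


'+' is additive (level 9); '<' is relational (level 7)
Higher level binds tighter
'+' has higher precedence than '<'


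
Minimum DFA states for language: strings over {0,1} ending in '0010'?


Track the longest suffix of input matching a prefix of '0010': 5 classes (prefixes of length 0..4)
Minimal DFA: 5 states


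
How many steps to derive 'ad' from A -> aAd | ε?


Derivation: A => aAd => ad
Steps: 2


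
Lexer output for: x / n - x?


Scan left to right, longest-match per lexeme
Tokens: ID(x), OP(/), ID(n), OP(-), ID(x)


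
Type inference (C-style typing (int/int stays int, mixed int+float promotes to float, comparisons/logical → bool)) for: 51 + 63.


Operand types: int + int
Rule: mixed int/float promotes to float; int/int stays int
Result type: int


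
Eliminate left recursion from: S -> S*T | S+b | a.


Left-recursive alternatives: S*T, S+b; non-recursive: a
Introduce S': S -> aS', S' -> *TS' | +bS' | ε


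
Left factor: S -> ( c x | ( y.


Common prefix: '('
Factored: S -> ( S', S' -> c x | y


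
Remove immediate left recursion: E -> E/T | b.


Left-recursive alternatives: E/T; non-recursive: b
Introduce E': E -> bE', E' -> /TE' | ε


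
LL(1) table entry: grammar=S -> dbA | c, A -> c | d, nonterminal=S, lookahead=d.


For [S, d]: 'd' ∈ FIRST(dbA)
Entry: S -> dbA


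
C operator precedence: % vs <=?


'%' is multiplicative (level 10); '<=' is relational (level 7)
Higher level binds tighter
'%' has higher precedence than '<='


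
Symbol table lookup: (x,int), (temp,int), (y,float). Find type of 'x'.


Lookup 'x' → type int


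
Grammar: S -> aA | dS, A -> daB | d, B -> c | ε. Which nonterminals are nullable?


A nonterminal is nullable iff some alternative derives ε (directly, or every symbol in it is nullable)
Nullable: {B}


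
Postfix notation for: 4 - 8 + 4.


Left to right (same or higher precedence on left)
Postfix: 4 8 - 4 +


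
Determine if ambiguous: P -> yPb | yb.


balanced y^n…b^n: each string has a unique parse
Unambiguous


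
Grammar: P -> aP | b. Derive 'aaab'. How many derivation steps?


Derivation: P => aP => aaP => aaaP => aaab
Steps: 4


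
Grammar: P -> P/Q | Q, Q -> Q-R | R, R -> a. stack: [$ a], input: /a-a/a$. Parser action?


'a' on top is the handle for R -> a
Action: reduce (R -> a)


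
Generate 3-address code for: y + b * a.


Break into single-operator statements:
t1 = b * a
t2 = y + t1


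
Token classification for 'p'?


Pattern: letter/underscore followed by alphanumerics, not a keyword
Type: IDENTIFIER


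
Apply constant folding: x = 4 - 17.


4 - 17 = -13 at compile time
Optimized: x = -13


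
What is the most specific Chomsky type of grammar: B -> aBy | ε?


Single nonterminal LHS, but a^n y^n is not regular
Classification: Type 2 (Context-Free)


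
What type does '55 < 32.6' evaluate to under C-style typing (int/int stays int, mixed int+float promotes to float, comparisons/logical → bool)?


Operand types: int < float
Rule: comparison yields bool
Result type: bool


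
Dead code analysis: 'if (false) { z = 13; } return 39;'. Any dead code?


condition is constant false, so the whole block is unreachable
Dead: 'if (false) { z = 13; }'


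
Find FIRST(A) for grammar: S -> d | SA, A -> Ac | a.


Per alternative of A: FIRST(Ac) = {a}; FIRST(a) = {a}
FIRST(A) = {a}


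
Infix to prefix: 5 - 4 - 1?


left-to-right (same/higher precedence on left): tree is (- (- 5 4) 1)
Prefix: - - 5 4 1


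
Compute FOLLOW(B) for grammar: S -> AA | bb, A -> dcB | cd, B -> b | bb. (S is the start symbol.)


$ ∈ FOLLOW(S). For each A -> αBβ: add FIRST(β)\{ε} to FOLLOW(B); if β nullable, add FOLLOW(A).
FOLLOW(B) = {$, c, d}


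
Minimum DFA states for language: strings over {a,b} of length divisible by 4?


Track length mod 4: states 0..3, accept at 0
Minimal DFA: 4 states


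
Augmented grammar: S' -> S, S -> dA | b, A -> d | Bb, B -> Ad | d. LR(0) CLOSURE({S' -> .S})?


Start: S' -> .S
For each item with dot before a nonterminal B, add B -> .γ for every B-production
Closure: [S' -> .S, S -> .dA, S -> .b]


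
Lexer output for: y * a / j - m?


Scan left to right, longest-match per lexeme
Tokens: ID(y), OP(*), ID(a), OP(/), ID(j), OP(-), ID(m)


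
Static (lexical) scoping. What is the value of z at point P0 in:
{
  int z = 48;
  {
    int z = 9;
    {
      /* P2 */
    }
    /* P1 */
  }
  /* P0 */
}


z declared in the same block as P0
z = 48


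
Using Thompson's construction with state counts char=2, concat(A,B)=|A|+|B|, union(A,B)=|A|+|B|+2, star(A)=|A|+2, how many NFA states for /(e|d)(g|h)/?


Syntax tree has 4 char leaf(s), 2 union(s), 0 star(s)
chars contribute 4×2 = 8; each union adds +2; each star adds +2
Total: 8 + 4 + 0 = 12 states


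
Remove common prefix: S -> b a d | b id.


Common prefix: 'b'
Factored: S -> b S', S' -> a d | id


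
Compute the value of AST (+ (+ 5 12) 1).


Evaluate inner: (+ 5 12) = 17
Evaluate root: (+ 17 1) = 18
Result: 18


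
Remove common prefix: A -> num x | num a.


Common prefix: 'num'
Factored: A -> num A', A' -> x | a


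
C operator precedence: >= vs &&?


'>=' is relational (level 7); '&&' is logical AND (level 2)
Higher level binds tighter
'>=' has higher precedence than '&&'


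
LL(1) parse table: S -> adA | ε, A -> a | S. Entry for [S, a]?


For [S, a]: 'a' ∈ FIRST(adA)
Entry: S -> adA


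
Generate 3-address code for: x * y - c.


Break into single-operator statements:
t1 = x * y
t2 = t1 - c


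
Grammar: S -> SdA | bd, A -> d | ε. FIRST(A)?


Per alternative of A: FIRST(d) = {d}; FIRST(ε) = {ε}
FIRST(A) = {d, ε}


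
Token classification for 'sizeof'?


Pattern: reserved word
Type: KEYWORD


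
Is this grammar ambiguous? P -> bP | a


right-linear, alternatives start with distinct terminals 'b' vs 'a': unique leftmost derivation
Unambiguous


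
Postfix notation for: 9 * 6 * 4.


Left to right (same or higher precedence on left)
Postfix: 9 6 * 4 *


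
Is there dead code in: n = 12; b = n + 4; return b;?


n is read by b's definition; b is returned
No dead code


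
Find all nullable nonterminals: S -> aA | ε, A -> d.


A nonterminal is nullable iff some alternative derives ε (directly, or every symbol in it is nullable)
Nullable: {S}


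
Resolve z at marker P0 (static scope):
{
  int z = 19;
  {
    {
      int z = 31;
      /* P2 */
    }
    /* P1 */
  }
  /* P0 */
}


z declared in the same block as P0
z = 19


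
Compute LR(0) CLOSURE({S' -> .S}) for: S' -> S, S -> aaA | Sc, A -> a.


Start: S' -> .S
For each item with dot before a nonterminal B, add B -> .γ for every B-production
Closure: [S' -> .S, S -> .aaA, S -> .Sc]


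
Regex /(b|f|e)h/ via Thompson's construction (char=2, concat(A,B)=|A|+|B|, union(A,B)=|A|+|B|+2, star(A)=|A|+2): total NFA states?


Syntax tree has 4 char leaf(s), 2 union(s), 0 star(s)
chars contribute 4×2 = 8; each union adds +2; each star adds +2
Total: 8 + 4 + 0 = 12 states


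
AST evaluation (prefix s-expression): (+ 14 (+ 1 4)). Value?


Evaluate inner: (+ 1 4) = 5
Evaluate root: (+ 14 5) = 19
Result: 19


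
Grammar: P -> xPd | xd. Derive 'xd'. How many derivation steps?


Derivation: P => xd
Steps: 1


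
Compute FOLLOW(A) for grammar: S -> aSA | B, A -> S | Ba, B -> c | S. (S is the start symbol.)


$ ∈ FOLLOW(S). For each A -> αBβ: add FIRST(β)\{ε} to FOLLOW(B); if β nullable, add FOLLOW(A).
FOLLOW(A) = {$, a, c}


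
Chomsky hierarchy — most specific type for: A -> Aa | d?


Left-linear: every RHS is a terminal or one nonterminal followed by a terminal
Classification: Type 3 (Regular)


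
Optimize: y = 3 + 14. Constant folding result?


3 + 14 = 17 at compile time
Optimized: y = 17


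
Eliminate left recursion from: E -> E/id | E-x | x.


Left-recursive alternatives: E/id, E-x; non-recursive: x
Introduce E': E -> xE', E' -> /idE' | -xE' | ε


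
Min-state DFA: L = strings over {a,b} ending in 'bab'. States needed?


Track the longest suffix of input matching a prefix of 'bab': 4 classes (prefixes of length 0..3)
Minimal DFA: 4 states


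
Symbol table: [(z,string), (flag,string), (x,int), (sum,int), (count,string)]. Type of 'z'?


Lookup 'z' → type string


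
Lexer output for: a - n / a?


Scan left to right, longest-match per lexeme
Tokens: ID(a), OP(-), ID(n), OP(/), ID(a)


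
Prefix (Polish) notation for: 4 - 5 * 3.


'*' binds tighter: tree is (- 4 (* 5 3))
Prefix: - 4 * 5 3


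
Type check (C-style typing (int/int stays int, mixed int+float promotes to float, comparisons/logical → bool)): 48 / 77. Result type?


Operand types: int / int
Rule: mixed int/float promotes to float; int/int stays int
Result type: int


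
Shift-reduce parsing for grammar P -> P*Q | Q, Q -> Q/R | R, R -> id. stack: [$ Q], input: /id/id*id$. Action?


shift '/' to continue Q -> Q/R
Action: shift


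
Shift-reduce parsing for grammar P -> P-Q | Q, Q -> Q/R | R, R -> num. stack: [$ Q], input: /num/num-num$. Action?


shift '/' to continue Q -> Q/R
Action: shift


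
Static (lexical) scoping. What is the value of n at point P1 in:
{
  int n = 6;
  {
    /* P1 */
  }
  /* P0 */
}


P1's block does not declare n; resolves to the enclosing declaration at depth 0
n = 6


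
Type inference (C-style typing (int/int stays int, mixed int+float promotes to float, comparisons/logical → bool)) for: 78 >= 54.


Operand types: int >= int
Rule: comparison yields bool
Result type: bool


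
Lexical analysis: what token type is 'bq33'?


Pattern: letter/underscore followed by alphanumerics, not a keyword
Type: IDENTIFIER


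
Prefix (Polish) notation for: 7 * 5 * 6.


left-to-right (same/higher precedence on left): tree is (* (* 7 5) 6)
Prefix: * * 7 5 6


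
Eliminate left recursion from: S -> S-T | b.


Left-recursive alternatives: S-T; non-recursive: b
Introduce S': S -> bS', S' -> -TS' | ε


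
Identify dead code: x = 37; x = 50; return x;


first assignment to x is overwritten before any read
Dead: 'x = 37'


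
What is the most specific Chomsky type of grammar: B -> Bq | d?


Left-linear: every RHS is a terminal or one nonterminal followed by a terminal
Classification: Type 3 (Regular)


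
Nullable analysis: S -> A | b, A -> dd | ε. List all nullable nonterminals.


A nonterminal is nullable iff some alternative derives ε (directly, or every symbol in it is nullable)
Nullable: {A, S}


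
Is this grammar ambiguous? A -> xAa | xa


balanced x^n…a^n: each string has a unique parse
Unambiguous


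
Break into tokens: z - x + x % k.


Scan left to right, longest-match per lexeme
Tokens: ID(z), OP(-), ID(x), OP(+), ID(x), OP(%), ID(k)


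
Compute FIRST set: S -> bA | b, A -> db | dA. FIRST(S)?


Per alternative of S: FIRST(bA) = {b}; FIRST(b) = {b}
FIRST(S) = {b}


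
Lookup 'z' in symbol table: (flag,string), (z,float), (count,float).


Lookup 'z' → type float


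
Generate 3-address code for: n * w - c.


Break into single-operator statements:
t1 = n * w
t2 = t1 - c


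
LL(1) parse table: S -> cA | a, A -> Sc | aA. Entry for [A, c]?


For [A, c]: 'c' ∈ FIRST(Sc)
Entry: A -> Sc


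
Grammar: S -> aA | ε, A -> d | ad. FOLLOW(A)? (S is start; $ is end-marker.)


$ ∈ FOLLOW(S). For each A -> αBβ: add FIRST(β)\{ε} to FOLLOW(B); if β nullable, add FOLLOW(A).
FOLLOW(A) = {$}


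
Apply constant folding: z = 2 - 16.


2 - 16 = -14 at compile time
Optimized: z = -14


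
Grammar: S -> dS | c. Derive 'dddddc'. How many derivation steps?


Derivation: S => dS => ddS => dddS => ddddS => dddddS => dddddc
Steps: 6


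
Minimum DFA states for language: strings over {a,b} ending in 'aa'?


Track the longest suffix of input matching a prefix of 'aa': 3 classes (prefixes of length 0..2)
Minimal DFA: 3 states


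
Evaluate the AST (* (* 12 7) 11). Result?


Evaluate inner: (* 12 7) = 84
Evaluate root: (* 84 11) = 924
Result: 924


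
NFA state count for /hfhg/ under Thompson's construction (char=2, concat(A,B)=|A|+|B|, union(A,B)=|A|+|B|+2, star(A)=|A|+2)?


Syntax tree has 4 char leaf(s), 0 union(s), 0 star(s)
chars contribute 4×2 = 8; each union adds +2; each star adds +2
Total: 8 + 0 + 0 = 8 states


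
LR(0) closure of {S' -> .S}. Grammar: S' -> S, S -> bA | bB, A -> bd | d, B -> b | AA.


Start: S' -> .S
For each item with dot before a nonterminal B, add B -> .γ for every B-production
Closure: [S' -> .S, S -> .bA, S -> .bB]


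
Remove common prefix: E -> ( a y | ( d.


Common prefix: '('
Factored: E -> ( E', E' -> a y | d


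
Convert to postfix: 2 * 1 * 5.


Left to right (same or higher precedence on left)
Postfix: 2 1 * 5 *


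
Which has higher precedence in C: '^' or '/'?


'/' is multiplicative (level 10); '^' is bitwise XOR (level 4)
Higher level binds tighter
'/' has higher precedence than '^'


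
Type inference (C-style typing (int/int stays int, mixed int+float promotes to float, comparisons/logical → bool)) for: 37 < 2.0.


Operand types: int < float
Rule: comparison yields bool
Result type: bool


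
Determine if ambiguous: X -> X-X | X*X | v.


'v-v*v' has two parse trees (no precedence encoded between - and *)
Ambiguous


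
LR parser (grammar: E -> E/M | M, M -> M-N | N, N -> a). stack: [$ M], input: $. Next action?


lookahead ∉ {-} so M won't extend; reduce E -> M
Action: reduce (E -> M)


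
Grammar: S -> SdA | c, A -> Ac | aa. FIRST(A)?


Per alternative of A: FIRST(Ac) = {a}; FIRST(aa) = {a}
FIRST(A) = {a}


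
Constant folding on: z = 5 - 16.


5 - 16 = -11 at compile time
Optimized: z = -11


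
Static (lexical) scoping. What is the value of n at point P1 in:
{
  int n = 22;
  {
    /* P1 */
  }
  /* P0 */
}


P1's block does not declare n; resolves to the enclosing declaration at depth 0
n = 22


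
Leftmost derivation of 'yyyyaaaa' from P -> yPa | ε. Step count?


Derivation: P => yPa => yyPaa => yyyPaaa => yyyyPaaaa => yyyyaaaa
Steps: 5


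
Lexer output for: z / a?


Scan left to right, longest-match per lexeme
Tokens: ID(z), OP(/), ID(a)


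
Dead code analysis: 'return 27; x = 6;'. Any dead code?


statement follows a return and is unreachable
Dead: 'x = 6'


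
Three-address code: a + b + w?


Break into single-operator statements:
t1 = a + b
t2 = t1 + w


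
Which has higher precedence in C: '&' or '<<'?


'<<' is shift (level 8); '&' is bitwise AND (level 5)
Higher level binds tighter
'<<' has higher precedence than '&'


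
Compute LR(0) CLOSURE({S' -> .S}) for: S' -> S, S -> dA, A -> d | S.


Start: S' -> .S
For each item with dot before a nonterminal B, add B -> .γ for every B-production
Closure: [S' -> .S, S -> .dA]


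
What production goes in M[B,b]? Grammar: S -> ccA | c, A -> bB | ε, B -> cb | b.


For [B, b]: 'b' ∈ FIRST(b)
Entry: B -> b


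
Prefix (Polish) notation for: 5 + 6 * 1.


'*' binds tighter: tree is (+ 5 (* 6 1))
Prefix: + 5 * 6 1


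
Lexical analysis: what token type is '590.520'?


Pattern: digits with a decimal point
Type: FLOAT_LITERAL


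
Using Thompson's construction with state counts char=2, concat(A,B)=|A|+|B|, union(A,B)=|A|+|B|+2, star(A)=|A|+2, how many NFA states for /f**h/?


Syntax tree has 2 char leaf(s), 0 union(s), 2 star(s)
chars contribute 2×2 = 4; each union adds +2; each star adds +2
Total: 4 + 0 + 4 = 8 states


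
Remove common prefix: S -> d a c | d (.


Common prefix: 'd'
Factored: S -> d S', S' -> a c | (


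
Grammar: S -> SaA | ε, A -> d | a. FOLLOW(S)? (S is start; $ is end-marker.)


$ ∈ FOLLOW(S). For each A -> αBβ: add FIRST(β)\{ε} to FOLLOW(B); if β nullable, add FOLLOW(A).
FOLLOW(S) = {$, a}


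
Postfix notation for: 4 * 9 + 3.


Left to right (same or higher precedence on left)
Postfix: 4 9 * 3 +


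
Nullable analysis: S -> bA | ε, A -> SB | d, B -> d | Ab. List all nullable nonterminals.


A nonterminal is nullable iff some alternative derives ε (directly, or every symbol in it is nullable)
Nullable: {S}


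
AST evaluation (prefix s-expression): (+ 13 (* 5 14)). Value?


Evaluate inner: (* 5 14) = 70
Evaluate root: (+ 13 70) = 83
Result: 83


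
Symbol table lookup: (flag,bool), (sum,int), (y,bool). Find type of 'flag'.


Lookup 'flag' → type bool


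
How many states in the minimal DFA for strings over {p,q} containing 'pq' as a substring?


KMP-style automaton: 2 progress states + 1 absorbing accept = 3
Minimal DFA: 3 states


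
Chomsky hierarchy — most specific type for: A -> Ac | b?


Left-linear: every RHS is a terminal or one nonterminal followed by a terminal
Classification: Type 3 (Regular)


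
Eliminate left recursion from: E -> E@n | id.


Left-recursive alternatives: E@n; non-recursive: id
Introduce E': E -> idE', E' -> @nE' | ε


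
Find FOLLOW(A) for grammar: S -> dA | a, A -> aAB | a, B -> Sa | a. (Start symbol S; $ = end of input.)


$ ∈ FOLLOW(S). For each A -> αBβ: add FIRST(β)\{ε} to FOLLOW(B); if β nullable, add FOLLOW(A).
FOLLOW(A) = {$, a, d}


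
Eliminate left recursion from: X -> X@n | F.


Left-recursive alternatives: X@n; non-recursive: F
Introduce X': X -> FX', X' -> @nX' | ε


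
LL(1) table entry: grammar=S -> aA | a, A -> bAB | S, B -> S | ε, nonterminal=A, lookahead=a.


For [A, a]: 'a' ∈ FIRST(S)
Entry: A -> S


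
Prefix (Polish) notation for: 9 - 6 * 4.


'*' binds tighter: tree is (- 9 (* 6 4))
Prefix: - 9 * 6 4


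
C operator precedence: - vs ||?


'-' is additive (level 9); '||' is logical OR (level 1)
Higher level binds tighter
'-' has higher precedence than '||'


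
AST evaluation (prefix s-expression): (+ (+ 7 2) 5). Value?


Evaluate inner: (+ 7 2) = 9
Evaluate root: (+ 9 5) = 14
Result: 14


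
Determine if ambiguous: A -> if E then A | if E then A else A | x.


dangling else: 'if E then if E then x else x' parses two ways
Ambiguous


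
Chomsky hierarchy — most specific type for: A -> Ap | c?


Left-linear: every RHS is a terminal or one nonterminal followed by a terminal
Classification: Type 3 (Regular)


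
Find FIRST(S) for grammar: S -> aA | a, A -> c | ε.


Per alternative of S: FIRST(aA) = {a}; FIRST(a) = {a}
FIRST(S) = {a}


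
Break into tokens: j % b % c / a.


Scan left to right, longest-match per lexeme
Tokens: ID(j), OP(%), ID(b), OP(%), ID(c), OP(/), ID(a)


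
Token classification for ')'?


Pattern: delimiter/punctuation
Type: PUNCTUATION


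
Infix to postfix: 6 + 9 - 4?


Left to right (same or higher precedence on left)
Postfix: 6 9 + 4 -


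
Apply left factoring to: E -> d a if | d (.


Common prefix: 'd'
Factored: E -> d E', E' -> a if | (


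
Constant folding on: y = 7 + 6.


7 + 6 = 13 at compile time
Optimized: y = 13


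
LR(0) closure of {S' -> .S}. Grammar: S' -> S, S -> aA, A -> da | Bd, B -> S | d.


Start: S' -> .S
For each item with dot before a nonterminal B, add B -> .γ for every B-production
Closure: [S' -> .S, S -> .aA]


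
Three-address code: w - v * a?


Break into single-operator statements:
t1 = v * a
t2 = w - t1


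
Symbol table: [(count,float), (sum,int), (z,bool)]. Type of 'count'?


Lookup 'count' → type float


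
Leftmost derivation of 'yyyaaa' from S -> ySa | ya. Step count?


Derivation: S => ySa => yySaa => yyyaaa
Steps: 3


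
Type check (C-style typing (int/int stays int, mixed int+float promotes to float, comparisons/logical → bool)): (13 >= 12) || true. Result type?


Operand types: bool || bool
Rule: logical operators take bool operands and yield bool
Result type: bool


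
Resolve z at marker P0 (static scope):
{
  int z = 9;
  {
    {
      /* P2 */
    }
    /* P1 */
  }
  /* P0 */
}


z declared in the same block as P0
z = 9


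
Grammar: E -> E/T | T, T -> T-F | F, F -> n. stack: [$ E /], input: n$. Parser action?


no handle ('E/' is not any RHS); shift 'n'
Action: shift


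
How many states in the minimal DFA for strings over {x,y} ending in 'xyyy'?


Track the longest suffix of input matching a prefix of 'xyyy': 5 classes (prefixes of length 0..4)
Minimal DFA: 5 states


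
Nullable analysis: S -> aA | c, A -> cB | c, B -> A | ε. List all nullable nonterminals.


A nonterminal is nullable iff some alternative derives ε (directly, or every symbol in it is nullable)
Nullable: {B}


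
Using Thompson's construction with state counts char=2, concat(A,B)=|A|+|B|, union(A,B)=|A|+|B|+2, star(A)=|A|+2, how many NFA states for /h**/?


Syntax tree has 1 char leaf(s), 0 union(s), 2 star(s)
chars contribute 1×2 = 2; each union adds +2; each star adds +2
Total: 2 + 0 + 4 = 6 states


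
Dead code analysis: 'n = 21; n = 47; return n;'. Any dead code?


first assignment to n is overwritten before any read
Dead: 'n = 21'


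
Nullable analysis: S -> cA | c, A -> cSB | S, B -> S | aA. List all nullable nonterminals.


A nonterminal is nullable iff some alternative derives ε (directly, or every symbol in it is nullable)
Nullable: {}


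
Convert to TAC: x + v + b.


Break into single-operator statements:
t1 = x + v
t2 = t1 + b


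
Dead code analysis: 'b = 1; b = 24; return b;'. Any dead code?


first assignment to b is overwritten before any read
Dead: 'b = 1'


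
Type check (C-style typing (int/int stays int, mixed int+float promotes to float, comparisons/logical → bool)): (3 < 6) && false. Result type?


Operand types: bool && bool
Rule: logical operators take bool operands and yield bool
Result type: bool


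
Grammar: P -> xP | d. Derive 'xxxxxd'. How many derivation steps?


Derivation: P => xP => xxP => xxxP => xxxxP => xxxxxP => xxxxxd
Steps: 6


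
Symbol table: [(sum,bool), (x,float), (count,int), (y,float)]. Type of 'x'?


Lookup 'x' → type float


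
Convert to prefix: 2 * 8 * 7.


left-to-right (same/higher precedence on left): tree is (* (* 2 8) 7)
Prefix: * * 2 8 7


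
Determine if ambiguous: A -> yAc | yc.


balanced y^n…c^n: each string has a unique parse
Unambiguous


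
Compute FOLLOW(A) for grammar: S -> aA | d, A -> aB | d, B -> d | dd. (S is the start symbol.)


$ ∈ FOLLOW(S). For each A -> αBβ: add FIRST(β)\{ε} to FOLLOW(B); if β nullable, add FOLLOW(A).
FOLLOW(A) = {$}


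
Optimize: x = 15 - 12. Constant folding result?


15 - 12 = 3 at compile time
Optimized: x = 3


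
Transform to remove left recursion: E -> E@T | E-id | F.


Left-recursive alternatives: E@T, E-id; non-recursive: F
Introduce E': E -> FE', E' -> @TE' | -idE' | ε


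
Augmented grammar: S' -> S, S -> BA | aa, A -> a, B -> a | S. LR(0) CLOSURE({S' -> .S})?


Start: S' -> .S
For each item with dot before a nonterminal B, add B -> .γ for every B-production
Closure: [S' -> .S, S -> .BA, S -> .aa, B -> .a, B -> .S]


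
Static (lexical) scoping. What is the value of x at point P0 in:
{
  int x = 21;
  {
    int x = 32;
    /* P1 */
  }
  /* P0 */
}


x declared in the same block as P0
x = 21


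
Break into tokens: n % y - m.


Scan left to right, longest-match per lexeme
Tokens: ID(n), OP(%), ID(y), OP(-), ID(m)


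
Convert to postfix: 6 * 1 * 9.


Left to right (same or higher precedence on left)
Postfix: 6 1 * 9 *


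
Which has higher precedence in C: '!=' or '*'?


'*' is multiplicative (level 10); '!=' is equality (level 6)
Higher level binds tighter
'*' has higher precedence than '!='


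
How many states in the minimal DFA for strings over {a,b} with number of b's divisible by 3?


Track (count of b) mod 3: states 0..2, accept at 0
Minimal DFA: 3 states


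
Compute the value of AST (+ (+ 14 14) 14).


Evaluate inner: (+ 14 14) = 28
Evaluate root: (+ 28 14) = 42
Result: 42


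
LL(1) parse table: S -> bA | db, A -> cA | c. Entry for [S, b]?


For [S, b]: 'b' ∈ FIRST(bA)
Entry: S -> bA


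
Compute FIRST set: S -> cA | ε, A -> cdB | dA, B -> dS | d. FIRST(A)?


Per alternative of A: FIRST(cdB) = {c}; FIRST(dA) = {d}
FIRST(A) = {c, d}


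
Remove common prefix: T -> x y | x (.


Common prefix: 'x'
Factored: T -> x T', T' -> y | (


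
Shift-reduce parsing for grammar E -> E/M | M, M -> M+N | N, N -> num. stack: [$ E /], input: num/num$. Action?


no handle ('E/' is not any RHS); shift 'num'
Action: shift


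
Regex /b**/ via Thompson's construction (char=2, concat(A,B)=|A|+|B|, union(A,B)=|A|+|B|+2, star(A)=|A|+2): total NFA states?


Syntax tree has 1 char leaf(s), 0 union(s), 2 star(s)
chars contribute 1×2 = 2; each union adds +2; each star adds +2
Total: 2 + 0 + 4 = 6 states


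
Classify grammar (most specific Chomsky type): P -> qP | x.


Right-linear: every RHS is a terminal or a terminal followed by one nonterminal
Classification: Type 3 (Regular)


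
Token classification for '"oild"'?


Pattern: double-quoted sequence
Type: STRING_LITERAL


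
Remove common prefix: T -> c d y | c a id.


Common prefix: 'c'
Factored: T -> c T', T' -> d y | a id


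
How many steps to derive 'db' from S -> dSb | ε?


Derivation: S => dSb => db
Steps: 2


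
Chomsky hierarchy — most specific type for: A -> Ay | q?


Left-linear: every RHS is a terminal or one nonterminal followed by a terminal
Classification: Type 3 (Regular)


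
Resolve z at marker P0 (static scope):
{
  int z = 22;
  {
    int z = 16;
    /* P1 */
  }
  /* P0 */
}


z declared in the same block as P0
z = 22


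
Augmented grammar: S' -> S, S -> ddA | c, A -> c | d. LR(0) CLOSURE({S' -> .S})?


Start: S' -> .S
For each item with dot before a nonterminal B, add B -> .γ for every B-production
Closure: [S' -> .S, S -> .ddA, S -> .c]


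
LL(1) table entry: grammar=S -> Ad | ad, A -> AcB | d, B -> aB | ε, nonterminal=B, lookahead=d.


For [B, d]: ε is nullable and 'd' ∈ FOLLOW(B)
Entry: B -> ε


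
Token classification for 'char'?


Pattern: reserved word
Type: KEYWORD


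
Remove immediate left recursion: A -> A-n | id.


Left-recursive alternatives: A-n; non-recursive: id
Introduce A': A -> idA', A' -> -nA' | ε


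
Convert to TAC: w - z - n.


Break into single-operator statements:
t1 = w - z
t2 = t1 - n


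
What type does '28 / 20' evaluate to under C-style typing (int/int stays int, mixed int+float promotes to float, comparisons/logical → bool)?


Operand types: int / int
Rule: mixed int/float promotes to float; int/int stays int
Result type: int


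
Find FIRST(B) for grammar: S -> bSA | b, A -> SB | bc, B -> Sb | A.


Per alternative of B: FIRST(Sb) = {b}; FIRST(A) = {b}
FIRST(B) = {b}


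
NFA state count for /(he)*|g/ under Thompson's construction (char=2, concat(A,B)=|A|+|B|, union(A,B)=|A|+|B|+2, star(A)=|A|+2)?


Syntax tree has 3 char leaf(s), 1 union(s), 1 star(s)
chars contribute 3×2 = 6; each union adds +2; each star adds +2
Total: 6 + 2 + 2 = 10 states


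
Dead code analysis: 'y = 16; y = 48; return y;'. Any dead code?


first assignment to y is overwritten before any read
Dead: 'y = 16'


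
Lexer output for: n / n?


Scan left to right, longest-match per lexeme
Tokens: ID(n), OP(/), ID(n)


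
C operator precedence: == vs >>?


'>>' is shift (level 8); '==' is equality (level 6)
Higher level binds tighter
'>>' has higher precedence than '=='


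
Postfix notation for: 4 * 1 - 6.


Left to right (same or higher precedence on left)
Postfix: 4 1 * 6 -


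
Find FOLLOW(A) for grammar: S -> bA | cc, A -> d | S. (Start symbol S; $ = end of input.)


$ ∈ FOLLOW(S). For each A -> αBβ: add FIRST(β)\{ε} to FOLLOW(B); if β nullable, add FOLLOW(A).
FOLLOW(A) = {$}


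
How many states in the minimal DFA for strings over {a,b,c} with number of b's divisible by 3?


Track (count of b) mod 3: states 0..2, accept at 0
Minimal DFA: 3 states


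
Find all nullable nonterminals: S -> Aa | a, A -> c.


A nonterminal is nullable iff some alternative derives ε (directly, or every symbol in it is nullable)
Nullable: {}
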